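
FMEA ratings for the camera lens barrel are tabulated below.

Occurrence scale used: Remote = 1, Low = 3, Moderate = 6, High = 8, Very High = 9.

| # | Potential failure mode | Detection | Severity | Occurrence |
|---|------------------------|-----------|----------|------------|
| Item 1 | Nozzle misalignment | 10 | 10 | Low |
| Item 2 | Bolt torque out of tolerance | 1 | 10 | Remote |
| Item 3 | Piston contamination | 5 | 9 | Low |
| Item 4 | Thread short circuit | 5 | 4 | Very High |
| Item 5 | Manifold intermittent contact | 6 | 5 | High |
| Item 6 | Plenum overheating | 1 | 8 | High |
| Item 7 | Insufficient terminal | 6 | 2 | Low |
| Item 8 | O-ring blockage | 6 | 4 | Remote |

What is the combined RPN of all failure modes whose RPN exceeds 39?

919

RPN = Severity × Occurrence × Detection:
  Item 1: 10 × 3 × 10 = 300
  Item 2: 10 × 1 × 1 = 10
  Item 3: 9 × 3 × 5 = 135
  Item 4: 4 × 9 × 5 = 180
  Item 5: 5 × 8 × 6 = 240
  Item 6: 8 × 8 × 1 = 64
  Item 7: 2 × 3 × 6 = 36
  Item 8: 4 × 1 × 6 = 24
RPN > 39: Item 1 (300), Item 3 (135), Item 4 (180), Item 5 (240), Item 6 (64).
Sum: 300 + 135 + 180 + 240 + 64 = 919.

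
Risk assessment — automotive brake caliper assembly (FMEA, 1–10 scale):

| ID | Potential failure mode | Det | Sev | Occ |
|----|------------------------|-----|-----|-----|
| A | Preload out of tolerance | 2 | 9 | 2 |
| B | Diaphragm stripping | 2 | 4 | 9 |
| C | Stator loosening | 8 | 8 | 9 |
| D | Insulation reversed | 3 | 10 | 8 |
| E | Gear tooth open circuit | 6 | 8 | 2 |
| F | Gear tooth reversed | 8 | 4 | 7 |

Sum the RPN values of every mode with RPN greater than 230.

816

RPN = Severity × Occurrence × Detection:
  A: 9 × 2 × 2 = 36
  B: 4 × 9 × 2 = 72
  C: 8 × 9 × 8 = 576
  D: 10 × 8 × 3 = 240
  E: 8 × 2 × 6 = 96
  F: 4 × 7 × 8 = 224
RPN > 230: C (576), D (240).
Sum: 576 + 240 = 816.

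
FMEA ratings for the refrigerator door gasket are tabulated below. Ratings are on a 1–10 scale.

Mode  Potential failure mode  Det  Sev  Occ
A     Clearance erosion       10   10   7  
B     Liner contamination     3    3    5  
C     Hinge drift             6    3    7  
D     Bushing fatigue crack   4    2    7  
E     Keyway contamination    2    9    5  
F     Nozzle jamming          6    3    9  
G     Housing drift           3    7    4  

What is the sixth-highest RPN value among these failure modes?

RPN = Severity × Occurrence × Detection:
  A: 10 × 7 × 10 = 700
  B: 3 × 5 × 3 = 45
  C: 3 × 7 × 6 = 126
  D: 2 × 7 × 4 = 56
  E: 9 × 5 × 2 = 90
  F: 3 × 9 × 6 = 162
  G: 7 × 4 × 3 = 84
Sorted descending: 700, 162, 126, 90, 84, 56, 45.
The sixth-highest RPN is 56 (D).

56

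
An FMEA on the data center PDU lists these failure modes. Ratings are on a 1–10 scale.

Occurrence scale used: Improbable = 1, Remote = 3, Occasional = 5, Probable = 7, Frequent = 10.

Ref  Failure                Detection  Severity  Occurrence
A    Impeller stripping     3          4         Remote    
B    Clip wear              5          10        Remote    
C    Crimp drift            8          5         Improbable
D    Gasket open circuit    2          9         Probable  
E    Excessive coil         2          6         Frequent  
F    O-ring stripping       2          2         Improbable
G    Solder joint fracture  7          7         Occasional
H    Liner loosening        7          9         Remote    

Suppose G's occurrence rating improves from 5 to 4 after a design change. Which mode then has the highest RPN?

RPN = Severity × Occurrence × Detection:
  A: 4 × 3 × 3 = 36
  B: 10 × 3 × 5 = 150
  C: 5 × 1 × 8 = 40
  D: 9 × 7 × 2 = 126
  E: 6 × 10 × 2 = 120
  F: 2 × 1 × 2 = 4
  G: 7 × 5 × 7 = 245
  H: 9 × 3 × 7 = 189
After action: G → 7 × 4 × 7 = 196.
Revised RPNs: G=196, H=189, B=150, D=126, E=120, C=40, A=36, F=4.
Highest is now G (196).

G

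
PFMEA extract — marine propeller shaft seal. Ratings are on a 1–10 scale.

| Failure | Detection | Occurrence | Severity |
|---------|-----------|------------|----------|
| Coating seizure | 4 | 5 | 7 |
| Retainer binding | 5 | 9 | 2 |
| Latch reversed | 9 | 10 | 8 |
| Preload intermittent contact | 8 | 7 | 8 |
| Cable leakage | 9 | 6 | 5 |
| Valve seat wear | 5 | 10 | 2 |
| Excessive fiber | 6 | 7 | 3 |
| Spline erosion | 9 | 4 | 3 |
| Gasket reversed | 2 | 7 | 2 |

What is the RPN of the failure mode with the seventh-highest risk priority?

RPN = Severity × Occurrence × Detection:
  Coating seizure: 7 × 5 × 4 = 140
  Retainer binding: 2 × 9 × 5 = 90
  Latch reversed: 8 × 10 × 9 = 720
  Preload intermittent contact: 8 × 7 × 8 = 448
  Cable leakage: 5 × 6 × 9 = 270
  Valve seat wear: 2 × 10 × 5 = 100
  Excessive fiber: 3 × 7 × 6 = 126
  Spline erosion: 3 × 4 × 9 = 108
  Gasket reversed: 2 × 7 × 2 = 28
Sorted descending: 720, 448, 270, 140, 126, 108, 100, 90, 28.
The seventh-highest RPN is 100 (Valve seat wear).

100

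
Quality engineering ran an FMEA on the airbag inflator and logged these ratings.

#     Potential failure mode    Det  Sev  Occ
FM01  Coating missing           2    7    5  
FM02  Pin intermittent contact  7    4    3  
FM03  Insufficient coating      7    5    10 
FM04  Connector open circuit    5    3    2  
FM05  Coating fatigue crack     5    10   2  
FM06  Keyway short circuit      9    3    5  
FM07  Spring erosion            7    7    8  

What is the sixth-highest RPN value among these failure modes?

RPN = Severity × Occurrence × Detection:
  FM01: 7 × 5 × 2 = 70
  FM02: 4 × 3 × 7 = 84
  FM03: 5 × 10 × 7 = 350
  FM04: 3 × 2 × 5 = 30
  FM05: 10 × 2 × 5 = 100
  FM06: 3 × 5 × 9 = 135
  FM07: 7 × 8 × 7 = 392
Sorted descending: 392, 350, 135, 100, 84, 70, 30.
The sixth-highest RPN is 70 (FM01).

70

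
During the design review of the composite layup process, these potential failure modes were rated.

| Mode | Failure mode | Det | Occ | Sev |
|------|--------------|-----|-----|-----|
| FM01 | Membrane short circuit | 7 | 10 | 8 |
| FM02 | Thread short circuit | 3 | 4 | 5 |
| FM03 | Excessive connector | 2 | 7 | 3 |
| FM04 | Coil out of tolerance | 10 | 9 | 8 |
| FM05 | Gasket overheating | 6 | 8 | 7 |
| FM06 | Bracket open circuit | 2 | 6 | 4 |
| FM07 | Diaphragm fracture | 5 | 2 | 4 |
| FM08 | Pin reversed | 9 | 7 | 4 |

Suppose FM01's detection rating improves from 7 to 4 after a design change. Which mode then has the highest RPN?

RPN = Severity × Occurrence × Detection:
  FM01: 8 × 10 × 7 = 560
  FM02: 5 × 4 × 3 = 60
  FM03: 3 × 7 × 2 = 42
  FM04: 8 × 9 × 10 = 720
  FM05: 7 × 8 × 6 = 336
  FM06: 4 × 6 × 2 = 48
  FM07: 4 × 2 × 5 = 40
  FM08: 4 × 7 × 9 = 252
After action: FM01 → 8 × 10 × 4 = 320.
Revised RPNs: FM04=720, FM05=336, FM01=320, FM08=252, FM02=60, FM06=48, FM03=42, FM07=40.
Highest is now FM04 (720).

FM04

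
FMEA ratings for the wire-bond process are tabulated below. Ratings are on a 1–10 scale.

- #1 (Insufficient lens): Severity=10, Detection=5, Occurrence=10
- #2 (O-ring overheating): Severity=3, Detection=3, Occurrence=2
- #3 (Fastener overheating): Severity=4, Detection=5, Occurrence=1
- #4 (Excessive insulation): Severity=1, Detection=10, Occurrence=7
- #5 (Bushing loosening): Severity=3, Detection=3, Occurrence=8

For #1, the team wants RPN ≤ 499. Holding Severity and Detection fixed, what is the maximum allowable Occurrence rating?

#1: S=10, O=10, D=5 → current RPN = 500.
Fixed product = 50. Need 50 × O ≤ 499, so O ≤ 499/50 = 9.98.
Maximum integer Occurrence rating = 9 (gives RPN 450; O=10 would give 500 > 499).

9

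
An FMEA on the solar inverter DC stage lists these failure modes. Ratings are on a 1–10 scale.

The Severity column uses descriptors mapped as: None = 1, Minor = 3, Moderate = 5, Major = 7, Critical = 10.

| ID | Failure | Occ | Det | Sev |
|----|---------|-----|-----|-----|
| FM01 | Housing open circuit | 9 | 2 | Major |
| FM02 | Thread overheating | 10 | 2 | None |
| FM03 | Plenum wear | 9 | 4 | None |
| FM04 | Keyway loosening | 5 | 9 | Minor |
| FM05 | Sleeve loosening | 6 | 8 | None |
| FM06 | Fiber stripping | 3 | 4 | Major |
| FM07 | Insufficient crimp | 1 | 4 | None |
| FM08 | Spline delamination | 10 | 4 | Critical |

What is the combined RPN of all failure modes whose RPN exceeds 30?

RPN = Severity × Occurrence × Detection:
  FM01: 7 × 9 × 2 = 126
  FM02: 1 × 10 × 2 = 20
  FM03: 1 × 9 × 4 = 36
  FM04: 3 × 5 × 9 = 135
  FM05: 1 × 6 × 8 = 48
  FM06: 7 × 3 × 4 = 84
  FM07: 1 × 1 × 4 = 4
  FM08: 10 × 10 × 4 = 400
RPN > 30: FM01 (126), FM03 (36), FM04 (135), FM05 (48), FM06 (84), FM08 (400).
Sum: 126 + 36 + 135 + 48 + 84 + 400 = 829.

829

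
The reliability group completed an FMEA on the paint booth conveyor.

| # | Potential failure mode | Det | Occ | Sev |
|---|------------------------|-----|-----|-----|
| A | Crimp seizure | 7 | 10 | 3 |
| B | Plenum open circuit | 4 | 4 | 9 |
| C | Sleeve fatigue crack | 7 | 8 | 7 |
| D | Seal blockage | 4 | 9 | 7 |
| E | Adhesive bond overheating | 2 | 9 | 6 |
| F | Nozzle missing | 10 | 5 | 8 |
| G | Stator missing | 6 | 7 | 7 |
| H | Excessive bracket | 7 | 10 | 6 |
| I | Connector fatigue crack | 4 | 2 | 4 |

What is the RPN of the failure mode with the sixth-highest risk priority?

RPN = Severity × Occurrence × Detection:
  A: 3 × 10 × 7 = 210
  B: 9 × 4 × 4 = 144
  C: 7 × 8 × 7 = 392
  D: 7 × 9 × 4 = 252
  E: 6 × 9 × 2 = 108
  F: 8 × 5 × 10 = 400
  G: 7 × 7 × 6 = 294
  H: 6 × 10 × 7 = 420
  I: 4 × 2 × 4 = 32
Sorted descending: 420, 400, 392, 294, 252, 210, 144, 108, 32.
The sixth-highest RPN is 210 (A).

210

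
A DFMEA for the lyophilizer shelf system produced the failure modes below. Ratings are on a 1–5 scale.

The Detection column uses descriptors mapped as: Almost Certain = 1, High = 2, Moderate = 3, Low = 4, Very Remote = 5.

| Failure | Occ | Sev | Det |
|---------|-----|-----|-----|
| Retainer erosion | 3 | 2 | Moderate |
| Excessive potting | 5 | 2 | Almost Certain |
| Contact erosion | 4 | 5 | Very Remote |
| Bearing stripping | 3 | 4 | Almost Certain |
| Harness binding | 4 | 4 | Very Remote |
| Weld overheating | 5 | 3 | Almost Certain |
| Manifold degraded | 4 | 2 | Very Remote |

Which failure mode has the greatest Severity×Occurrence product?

Criticality = Severity × Occurrence:
  Retainer erosion: 2 × 3 = 6
  Excessive potting: 2 × 5 = 10
  Contact erosion: 5 × 4 = 20
  Bearing stripping: 4 × 3 = 12
  Harness binding: 4 × 4 = 16
  Weld overheating: 3 × 5 = 15
  Manifold degraded: 2 × 4 = 8
Highest criticality is 20 → Contact erosion.

Contact erosion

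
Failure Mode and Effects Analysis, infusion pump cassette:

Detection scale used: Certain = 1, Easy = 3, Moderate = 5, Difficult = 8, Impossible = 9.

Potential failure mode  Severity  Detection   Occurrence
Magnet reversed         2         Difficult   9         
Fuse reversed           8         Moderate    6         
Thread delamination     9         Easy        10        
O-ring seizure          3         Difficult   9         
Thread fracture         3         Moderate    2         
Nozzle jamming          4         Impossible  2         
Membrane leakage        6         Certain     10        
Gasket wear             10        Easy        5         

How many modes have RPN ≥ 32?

7

RPN = Severity × Occurrence × Detection:
  Magnet reversed: 2 × 9 × 8 = 144
  Fuse reversed: 8 × 6 × 5 = 240
  Thread delamination: 9 × 10 × 3 = 270
  O-ring seizure: 3 × 9 × 8 = 216
  Thread fracture: 3 × 2 × 5 = 30
  Nozzle jamming: 4 × 2 × 9 = 72
  Membrane leakage: 6 × 10 × 1 = 60
  Gasket wear: 10 × 5 × 3 = 150
Modes with RPN ≥ 32: Magnet reversed (144), Fuse reversed (240), Thread delamination (270), O-ring seizure (216), Nozzle jamming (72), Membrane leakage (60), Gasket wear (150) → 7.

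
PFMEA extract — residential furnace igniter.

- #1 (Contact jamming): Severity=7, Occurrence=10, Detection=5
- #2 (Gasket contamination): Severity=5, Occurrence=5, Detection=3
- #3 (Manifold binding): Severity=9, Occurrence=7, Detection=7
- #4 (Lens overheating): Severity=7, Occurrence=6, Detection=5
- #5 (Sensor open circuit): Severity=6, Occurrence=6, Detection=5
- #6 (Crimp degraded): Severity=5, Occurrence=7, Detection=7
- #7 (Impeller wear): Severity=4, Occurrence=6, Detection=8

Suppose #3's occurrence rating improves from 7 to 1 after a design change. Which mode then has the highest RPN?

#1

RPN = Severity × Occurrence × Detection:
  #1: 7 × 10 × 5 = 350
  #2: 5 × 5 × 3 = 75
  #3: 9 × 7 × 7 = 441
  #4: 7 × 6 × 5 = 210
  #5: 6 × 6 × 5 = 180
  #6: 5 × 7 × 7 = 245
  #7: 4 × 6 × 8 = 192
After action: #3 → 9 × 1 × 7 = 63.
Revised RPNs: #1=350, #6=245, #4=210, #7=192, #5=180, #2=75, #3=63.
Highest is now #1 (350).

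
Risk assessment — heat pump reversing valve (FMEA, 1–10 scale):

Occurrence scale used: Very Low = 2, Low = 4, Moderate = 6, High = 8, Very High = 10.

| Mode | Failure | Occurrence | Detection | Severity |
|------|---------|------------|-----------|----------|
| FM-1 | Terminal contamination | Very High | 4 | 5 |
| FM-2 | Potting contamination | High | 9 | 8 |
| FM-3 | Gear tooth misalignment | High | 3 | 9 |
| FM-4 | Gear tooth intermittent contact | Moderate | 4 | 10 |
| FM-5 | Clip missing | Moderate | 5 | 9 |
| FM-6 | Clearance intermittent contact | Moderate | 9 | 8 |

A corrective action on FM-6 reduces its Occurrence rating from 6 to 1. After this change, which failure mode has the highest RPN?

RPN = Severity × Occurrence × Detection:
  FM-1: 5 × 10 × 4 = 200
  FM-2: 8 × 8 × 9 = 576
  FM-3: 9 × 8 × 3 = 216
  FM-4: 10 × 6 × 4 = 240
  FM-5: 9 × 6 × 5 = 270
  FM-6: 8 × 6 × 9 = 432
After action: FM-6 → 8 × 1 × 9 = 72.
Revised RPNs: FM-2=576, FM-5=270, FM-4=240, FM-3=216, FM-1=200, FM-6=72.
Highest is now FM-2 (576).

FM-2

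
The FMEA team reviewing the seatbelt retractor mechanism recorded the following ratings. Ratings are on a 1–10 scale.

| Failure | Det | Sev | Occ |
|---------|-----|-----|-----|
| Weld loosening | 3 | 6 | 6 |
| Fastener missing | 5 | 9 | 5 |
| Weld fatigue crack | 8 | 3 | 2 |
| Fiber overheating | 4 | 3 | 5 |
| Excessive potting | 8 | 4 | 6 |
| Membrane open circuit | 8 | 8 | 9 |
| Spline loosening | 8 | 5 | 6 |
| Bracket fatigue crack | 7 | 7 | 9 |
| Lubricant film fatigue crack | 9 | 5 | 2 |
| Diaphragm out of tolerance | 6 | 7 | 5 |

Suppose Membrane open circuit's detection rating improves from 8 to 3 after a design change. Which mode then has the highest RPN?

RPN = Severity × Occurrence × Detection:
  Weld loosening: 6 × 6 × 3 = 108
  Fastener missing: 9 × 5 × 5 = 225
  Weld fatigue crack: 3 × 2 × 8 = 48
  Fiber overheating: 3 × 5 × 4 = 60
  Excessive potting: 4 × 6 × 8 = 192
  Membrane open circuit: 8 × 9 × 8 = 576
  Spline loosening: 5 × 6 × 8 = 240
  Bracket fatigue crack: 7 × 9 × 7 = 441
  Lubricant film fatigue crack: 5 × 2 × 9 = 90
  Diaphragm out of tolerance: 7 × 5 × 6 = 210
After action: Membrane open circuit → 8 × 9 × 3 = 216.
Revised RPNs: Bracket fatigue crack=441, Spline loosening=240, Fastener missing=225, Membrane open circuit=216, Diaphragm out of tolerance=210, Excessive potting=192, Weld loosening=108, Lubricant film fatigue crack=90, Fiber overheating=60, Weld fatigue crack=48.
Highest is now Bracket fatigue crack (441).

Bracket fatigue crack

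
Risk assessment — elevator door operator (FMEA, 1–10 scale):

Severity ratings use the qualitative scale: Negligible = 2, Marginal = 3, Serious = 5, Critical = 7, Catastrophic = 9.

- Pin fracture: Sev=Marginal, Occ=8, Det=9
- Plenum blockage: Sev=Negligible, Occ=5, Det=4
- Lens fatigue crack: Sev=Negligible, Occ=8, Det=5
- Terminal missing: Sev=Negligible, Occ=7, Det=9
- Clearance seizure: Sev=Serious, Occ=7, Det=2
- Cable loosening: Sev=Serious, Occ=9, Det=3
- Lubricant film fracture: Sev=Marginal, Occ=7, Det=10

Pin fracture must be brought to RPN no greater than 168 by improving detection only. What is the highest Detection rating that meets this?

Pin fracture: S=3, O=8, D=9 → current RPN = 216.
Fixed product = 24. Need 24 × D ≤ 168, so D ≤ 168/24 = 7.00.
Maximum integer Detection rating = 7 (gives RPN 168; D=8 would give 192 > 168).

7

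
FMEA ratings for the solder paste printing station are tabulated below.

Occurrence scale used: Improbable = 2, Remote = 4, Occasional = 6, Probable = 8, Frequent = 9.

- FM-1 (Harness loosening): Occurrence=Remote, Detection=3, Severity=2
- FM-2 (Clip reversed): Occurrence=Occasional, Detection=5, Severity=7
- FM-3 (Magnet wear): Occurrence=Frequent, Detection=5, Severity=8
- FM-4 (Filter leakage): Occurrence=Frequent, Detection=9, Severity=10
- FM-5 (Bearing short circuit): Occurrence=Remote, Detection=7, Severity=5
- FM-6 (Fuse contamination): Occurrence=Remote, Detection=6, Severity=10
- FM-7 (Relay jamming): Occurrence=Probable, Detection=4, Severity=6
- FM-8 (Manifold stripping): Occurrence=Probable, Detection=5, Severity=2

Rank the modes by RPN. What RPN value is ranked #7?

80

RPN = Severity × Occurrence × Detection:
  FM-1: 2 × 4 × 3 = 24
  FM-2: 7 × 6 × 5 = 210
  FM-3: 8 × 9 × 5 = 360
  FM-4: 10 × 9 × 9 = 810
  FM-5: 5 × 4 × 7 = 140
  FM-6: 10 × 4 × 6 = 240
  FM-7: 6 × 8 × 4 = 192
  FM-8: 2 × 8 × 5 = 80
Sorted descending: 810, 360, 240, 210, 192, 140, 80, 24.
The seventh-highest RPN is 80 (FM-8).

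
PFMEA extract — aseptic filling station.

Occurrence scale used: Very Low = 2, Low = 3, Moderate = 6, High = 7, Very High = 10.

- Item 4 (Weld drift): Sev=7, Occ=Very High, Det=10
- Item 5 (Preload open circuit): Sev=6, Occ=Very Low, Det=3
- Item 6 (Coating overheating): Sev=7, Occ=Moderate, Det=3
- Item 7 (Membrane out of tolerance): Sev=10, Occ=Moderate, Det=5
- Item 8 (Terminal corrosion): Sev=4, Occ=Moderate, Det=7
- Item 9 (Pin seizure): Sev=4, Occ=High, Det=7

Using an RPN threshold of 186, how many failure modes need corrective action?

3

RPN = Severity × Occurrence × Detection:
  Item 4: 7 × 10 × 10 = 700
  Item 5: 6 × 2 × 3 = 36
  Item 6: 7 × 6 × 3 = 126
  Item 7: 10 × 6 × 5 = 300
  Item 8: 4 × 6 × 7 = 168
  Item 9: 4 × 7 × 7 = 196
Modes with RPN ≥ 186: Item 4 (700), Item 7 (300), Item 9 (196) → 3.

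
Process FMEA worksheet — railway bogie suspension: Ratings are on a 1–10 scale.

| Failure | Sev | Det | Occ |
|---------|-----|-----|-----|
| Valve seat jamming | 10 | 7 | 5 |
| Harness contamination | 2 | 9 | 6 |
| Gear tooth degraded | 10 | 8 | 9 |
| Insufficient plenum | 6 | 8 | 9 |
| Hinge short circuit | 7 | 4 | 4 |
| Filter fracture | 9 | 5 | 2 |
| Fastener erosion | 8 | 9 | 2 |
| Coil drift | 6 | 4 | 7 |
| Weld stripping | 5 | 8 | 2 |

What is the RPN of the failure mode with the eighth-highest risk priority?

RPN = Severity × Occurrence × Detection:
  Valve seat jamming: 10 × 5 × 7 = 350
  Harness contamination: 2 × 6 × 9 = 108
  Gear tooth degraded: 10 × 9 × 8 = 720
  Insufficient plenum: 6 × 9 × 8 = 432
  Hinge short circuit: 7 × 4 × 4 = 112
  Filter fracture: 9 × 2 × 5 = 90
  Fastener erosion: 8 × 2 × 9 = 144
  Coil drift: 6 × 7 × 4 = 168
  Weld stripping: 5 × 2 × 8 = 80
Sorted descending: 720, 432, 350, 168, 144, 112, 108, 90, 80.
The eighth-highest RPN is 90 (Filter fracture).

90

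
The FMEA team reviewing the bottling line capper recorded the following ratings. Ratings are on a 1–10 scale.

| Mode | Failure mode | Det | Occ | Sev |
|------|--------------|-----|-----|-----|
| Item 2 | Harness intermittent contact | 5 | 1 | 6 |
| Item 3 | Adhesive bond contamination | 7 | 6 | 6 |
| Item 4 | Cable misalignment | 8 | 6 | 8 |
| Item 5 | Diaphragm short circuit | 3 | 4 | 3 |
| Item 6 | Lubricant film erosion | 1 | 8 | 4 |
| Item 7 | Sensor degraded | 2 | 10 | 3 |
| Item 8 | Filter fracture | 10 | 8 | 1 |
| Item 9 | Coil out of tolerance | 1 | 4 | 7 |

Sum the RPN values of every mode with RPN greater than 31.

RPN = Severity × Occurrence × Detection:
  Item 2: 6 × 1 × 5 = 30
  Item 3: 6 × 6 × 7 = 252
  Item 4: 8 × 6 × 8 = 384
  Item 5: 3 × 4 × 3 = 36
  Item 6: 4 × 8 × 1 = 32
  Item 7: 3 × 10 × 2 = 60
  Item 8: 1 × 8 × 10 = 80
  Item 9: 7 × 4 × 1 = 28
RPN > 31: Item 3 (252), Item 4 (384), Item 5 (36), Item 6 (32), Item 7 (60), Item 8 (80).
Sum: 252 + 384 + 36 + 32 + 60 + 80 = 844.

844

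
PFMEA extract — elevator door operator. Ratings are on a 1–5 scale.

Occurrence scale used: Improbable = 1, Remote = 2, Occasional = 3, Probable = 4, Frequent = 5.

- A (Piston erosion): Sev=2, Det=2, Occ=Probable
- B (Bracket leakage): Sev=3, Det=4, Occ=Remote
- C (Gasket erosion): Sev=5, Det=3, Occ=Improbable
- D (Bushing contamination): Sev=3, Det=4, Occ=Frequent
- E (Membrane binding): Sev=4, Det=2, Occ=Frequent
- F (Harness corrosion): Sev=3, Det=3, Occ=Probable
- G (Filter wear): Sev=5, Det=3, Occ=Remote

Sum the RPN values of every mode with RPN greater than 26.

166

RPN = Severity × Occurrence × Detection:
  A: 2 × 4 × 2 = 16
  B: 3 × 2 × 4 = 24
  C: 5 × 1 × 3 = 15
  D: 3 × 5 × 4 = 60
  E: 4 × 5 × 2 = 40
  F: 3 × 4 × 3 = 36
  G: 5 × 2 × 3 = 30
RPN > 26: D (60), E (40), F (36), G (30).
Sum: 60 + 40 + 36 + 30 = 166.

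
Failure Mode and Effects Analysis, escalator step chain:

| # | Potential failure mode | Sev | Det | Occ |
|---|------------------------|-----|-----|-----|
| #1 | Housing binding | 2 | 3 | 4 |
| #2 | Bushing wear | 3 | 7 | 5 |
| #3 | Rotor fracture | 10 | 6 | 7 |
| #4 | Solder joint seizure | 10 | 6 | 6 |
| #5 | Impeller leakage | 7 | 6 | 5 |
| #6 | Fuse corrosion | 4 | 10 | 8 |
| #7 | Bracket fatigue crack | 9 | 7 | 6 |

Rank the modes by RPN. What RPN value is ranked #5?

210

RPN = Severity × Occurrence × Detection:
  #1: 2 × 4 × 3 = 24
  #2: 3 × 5 × 7 = 105
  #3: 10 × 7 × 6 = 420
  #4: 10 × 6 × 6 = 360
  #5: 7 × 5 × 6 = 210
  #6: 4 × 8 × 10 = 320
  #7: 9 × 6 × 7 = 378
Sorted descending: 420, 378, 360, 320, 210, 105, 24.
The fifth-highest RPN is 210 (#5).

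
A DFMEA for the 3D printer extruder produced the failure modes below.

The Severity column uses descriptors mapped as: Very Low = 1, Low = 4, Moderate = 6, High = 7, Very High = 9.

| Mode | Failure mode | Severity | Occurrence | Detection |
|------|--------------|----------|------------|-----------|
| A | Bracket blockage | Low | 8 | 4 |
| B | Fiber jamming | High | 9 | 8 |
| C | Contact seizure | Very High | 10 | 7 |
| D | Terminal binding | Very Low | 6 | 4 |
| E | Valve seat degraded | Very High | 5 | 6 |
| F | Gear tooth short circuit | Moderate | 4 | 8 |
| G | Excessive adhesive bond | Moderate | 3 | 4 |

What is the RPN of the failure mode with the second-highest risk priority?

504

RPN = Severity × Occurrence × Detection:
  A: 4 × 8 × 4 = 128
  B: 7 × 9 × 8 = 504
  C: 9 × 10 × 7 = 630
  D: 1 × 6 × 4 = 24
  E: 9 × 5 × 6 = 270
  F: 6 × 4 × 8 = 192
  G: 6 × 3 × 4 = 72
Sorted descending: 630, 504, 270, 192, 128, 72, 24.
The second-highest RPN is 504 (B).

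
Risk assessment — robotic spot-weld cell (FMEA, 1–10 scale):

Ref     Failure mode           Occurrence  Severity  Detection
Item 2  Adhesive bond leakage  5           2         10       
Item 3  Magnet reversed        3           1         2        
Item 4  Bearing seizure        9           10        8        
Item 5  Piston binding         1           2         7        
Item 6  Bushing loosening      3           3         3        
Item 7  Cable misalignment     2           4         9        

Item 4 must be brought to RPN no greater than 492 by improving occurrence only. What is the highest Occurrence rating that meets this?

6

Item 4: S=10, O=9, D=8 → current RPN = 720.
Fixed product = 80. Need 80 × O ≤ 492, so O ≤ 492/80 = 6.15.
Maximum integer Occurrence rating = 6 (gives RPN 480; O=7 would give 560 > 492).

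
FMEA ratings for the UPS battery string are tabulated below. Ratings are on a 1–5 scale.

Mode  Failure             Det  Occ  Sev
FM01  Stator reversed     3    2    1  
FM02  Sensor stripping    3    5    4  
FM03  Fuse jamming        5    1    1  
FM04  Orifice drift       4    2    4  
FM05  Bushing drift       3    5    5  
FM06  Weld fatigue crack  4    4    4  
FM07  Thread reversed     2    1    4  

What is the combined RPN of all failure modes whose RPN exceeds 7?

239

RPN = Severity × Occurrence × Detection:
  FM01: 1 × 2 × 3 = 6
  FM02: 4 × 5 × 3 = 60
  FM03: 1 × 1 × 5 = 5
  FM04: 4 × 2 × 4 = 32
  FM05: 5 × 5 × 3 = 75
  FM06: 4 × 4 × 4 = 64
  FM07: 4 × 1 × 2 = 8
RPN > 7: FM02 (60), FM04 (32), FM05 (75), FM06 (64), FM07 (8).
Sum: 60 + 32 + 75 + 64 + 8 = 239.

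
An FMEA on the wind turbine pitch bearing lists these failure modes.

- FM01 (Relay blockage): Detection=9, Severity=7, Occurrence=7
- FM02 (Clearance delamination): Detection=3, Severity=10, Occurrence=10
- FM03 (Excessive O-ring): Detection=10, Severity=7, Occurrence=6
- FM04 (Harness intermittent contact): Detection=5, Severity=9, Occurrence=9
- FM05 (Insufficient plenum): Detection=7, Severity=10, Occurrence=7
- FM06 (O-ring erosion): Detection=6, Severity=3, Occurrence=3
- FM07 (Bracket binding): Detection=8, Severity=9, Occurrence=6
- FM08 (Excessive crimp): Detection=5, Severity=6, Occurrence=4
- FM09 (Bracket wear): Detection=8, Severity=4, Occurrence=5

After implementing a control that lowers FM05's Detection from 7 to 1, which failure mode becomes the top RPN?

RPN = Severity × Occurrence × Detection:
  FM01: 7 × 7 × 9 = 441
  FM02: 10 × 10 × 3 = 300
  FM03: 7 × 6 × 10 = 420
  FM04: 9 × 9 × 5 = 405
  FM05: 10 × 7 × 7 = 490
  FM06: 3 × 3 × 6 = 54
  FM07: 9 × 6 × 8 = 432
  FM08: 6 × 4 × 5 = 120
  FM09: 4 × 5 × 8 = 160
After action: FM05 → 10 × 7 × 1 = 70.
Revised RPNs: FM01=441, FM07=432, FM03=420, FM04=405, FM02=300, FM09=160, FM08=120, FM05=70, FM06=54.
Highest is now FM01 (441).

FM01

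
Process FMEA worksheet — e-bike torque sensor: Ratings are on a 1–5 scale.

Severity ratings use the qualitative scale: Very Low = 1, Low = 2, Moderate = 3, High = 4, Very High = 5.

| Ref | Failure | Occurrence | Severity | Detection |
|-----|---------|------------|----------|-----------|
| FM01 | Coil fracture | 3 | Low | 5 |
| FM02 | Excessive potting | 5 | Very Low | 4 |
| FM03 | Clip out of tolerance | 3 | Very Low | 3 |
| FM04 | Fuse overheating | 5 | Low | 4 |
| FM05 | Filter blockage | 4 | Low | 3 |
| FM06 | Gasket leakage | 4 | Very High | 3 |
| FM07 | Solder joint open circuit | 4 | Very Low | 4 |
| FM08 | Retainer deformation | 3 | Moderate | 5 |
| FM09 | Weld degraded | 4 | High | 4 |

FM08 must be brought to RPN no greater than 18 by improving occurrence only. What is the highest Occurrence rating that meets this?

FM08: S=3, O=3, D=5 → current RPN = 45.
Fixed product = 15. Need 15 × O ≤ 18, so O ≤ 18/15 = 1.20.
Maximum integer Occurrence rating = 1 (gives RPN 15; O=2 would give 30 > 18).

1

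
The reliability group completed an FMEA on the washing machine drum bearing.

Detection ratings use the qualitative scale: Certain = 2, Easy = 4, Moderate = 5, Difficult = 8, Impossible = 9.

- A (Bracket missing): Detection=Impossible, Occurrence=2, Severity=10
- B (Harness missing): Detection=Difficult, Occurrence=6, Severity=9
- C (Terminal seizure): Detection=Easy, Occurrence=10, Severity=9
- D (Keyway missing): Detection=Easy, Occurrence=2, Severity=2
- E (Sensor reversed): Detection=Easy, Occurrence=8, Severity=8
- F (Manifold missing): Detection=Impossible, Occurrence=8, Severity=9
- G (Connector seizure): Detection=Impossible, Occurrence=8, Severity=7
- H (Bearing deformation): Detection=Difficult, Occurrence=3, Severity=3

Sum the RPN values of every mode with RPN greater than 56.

RPN = Severity × Occurrence × Detection:
  A: 10 × 2 × 9 = 180
  B: 9 × 6 × 8 = 432
  C: 9 × 10 × 4 = 360
  D: 2 × 2 × 4 = 16
  E: 8 × 8 × 4 = 256
  F: 9 × 8 × 9 = 648
  G: 7 × 8 × 9 = 504
  H: 3 × 3 × 8 = 72
RPN > 56: A (180), B (432), C (360), E (256), F (648), G (504), H (72).
Sum: 180 + 432 + 360 + 256 + 648 + 504 + 72 = 2452.

2452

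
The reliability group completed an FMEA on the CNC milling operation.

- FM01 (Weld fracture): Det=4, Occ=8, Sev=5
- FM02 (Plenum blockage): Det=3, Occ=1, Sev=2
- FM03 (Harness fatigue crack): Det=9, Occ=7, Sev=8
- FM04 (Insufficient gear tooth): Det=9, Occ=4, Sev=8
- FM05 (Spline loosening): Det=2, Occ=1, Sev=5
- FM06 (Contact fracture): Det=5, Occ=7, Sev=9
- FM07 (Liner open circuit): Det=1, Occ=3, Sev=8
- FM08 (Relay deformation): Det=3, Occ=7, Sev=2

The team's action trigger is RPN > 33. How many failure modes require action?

RPN = Severity × Occurrence × Detection:
  FM01: 5 × 8 × 4 = 160
  FM02: 2 × 1 × 3 = 6
  FM03: 8 × 7 × 9 = 504
  FM04: 8 × 4 × 9 = 288
  FM05: 5 × 1 × 2 = 10
  FM06: 9 × 7 × 5 = 315
  FM07: 8 × 3 × 1 = 24
  FM08: 2 × 7 × 3 = 42
Modes with RPN > 33: FM01 (160), FM03 (504), FM04 (288), FM06 (315), FM08 (42) → 5.

5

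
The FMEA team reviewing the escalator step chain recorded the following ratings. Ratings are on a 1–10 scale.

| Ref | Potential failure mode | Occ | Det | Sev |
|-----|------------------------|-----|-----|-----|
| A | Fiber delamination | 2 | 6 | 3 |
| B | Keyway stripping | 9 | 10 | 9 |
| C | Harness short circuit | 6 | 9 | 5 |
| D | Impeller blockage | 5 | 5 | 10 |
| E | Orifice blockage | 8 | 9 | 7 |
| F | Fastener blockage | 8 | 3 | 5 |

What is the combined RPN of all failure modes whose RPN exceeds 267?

RPN = Severity × Occurrence × Detection:
  A: 3 × 2 × 6 = 36
  B: 9 × 9 × 10 = 810
  C: 5 × 6 × 9 = 270
  D: 10 × 5 × 5 = 250
  E: 7 × 8 × 9 = 504
  F: 5 × 8 × 3 = 120
RPN > 267: B (810), C (270), E (504).
Sum: 810 + 270 + 504 = 1584.

1584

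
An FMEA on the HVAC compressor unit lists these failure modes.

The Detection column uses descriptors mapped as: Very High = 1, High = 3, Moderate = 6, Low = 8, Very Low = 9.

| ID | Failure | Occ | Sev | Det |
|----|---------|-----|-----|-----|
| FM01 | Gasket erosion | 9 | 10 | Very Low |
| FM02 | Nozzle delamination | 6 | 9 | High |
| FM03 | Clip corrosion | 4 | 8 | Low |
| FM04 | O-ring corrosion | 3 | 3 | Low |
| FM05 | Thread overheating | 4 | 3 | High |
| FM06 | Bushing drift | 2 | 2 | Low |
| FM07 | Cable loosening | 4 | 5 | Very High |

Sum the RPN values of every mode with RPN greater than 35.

1336

RPN = Severity × Occurrence × Detection:
  FM01: 10 × 9 × 9 = 810
  FM02: 9 × 6 × 3 = 162
  FM03: 8 × 4 × 8 = 256
  FM04: 3 × 3 × 8 = 72
  FM05: 3 × 4 × 3 = 36
  FM06: 2 × 2 × 8 = 32
  FM07: 5 × 4 × 1 = 20
RPN > 35: FM01 (810), FM02 (162), FM03 (256), FM04 (72), FM05 (36).
Sum: 810 + 162 + 256 + 72 + 36 = 1336.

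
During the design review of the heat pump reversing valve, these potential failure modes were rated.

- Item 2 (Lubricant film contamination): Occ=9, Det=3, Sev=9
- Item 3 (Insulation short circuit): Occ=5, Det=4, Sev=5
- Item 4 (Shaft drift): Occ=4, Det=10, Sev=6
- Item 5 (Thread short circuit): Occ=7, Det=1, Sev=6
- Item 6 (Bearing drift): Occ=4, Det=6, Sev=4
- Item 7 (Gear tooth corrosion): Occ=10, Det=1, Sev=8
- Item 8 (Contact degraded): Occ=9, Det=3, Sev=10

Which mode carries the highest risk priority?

RPN = Severity × Occurrence × Detection:
  Item 2: 9 × 9 × 3 = 243
  Item 3: 5 × 5 × 4 = 100
  Item 4: 6 × 4 × 10 = 240
  Item 5: 6 × 7 × 1 = 42
  Item 6: 4 × 4 × 6 = 96
  Item 7: 8 × 10 × 1 = 80
  Item 8: 10 × 9 × 3 = 270
Highest RPN is 270 → Item 8.

Item 8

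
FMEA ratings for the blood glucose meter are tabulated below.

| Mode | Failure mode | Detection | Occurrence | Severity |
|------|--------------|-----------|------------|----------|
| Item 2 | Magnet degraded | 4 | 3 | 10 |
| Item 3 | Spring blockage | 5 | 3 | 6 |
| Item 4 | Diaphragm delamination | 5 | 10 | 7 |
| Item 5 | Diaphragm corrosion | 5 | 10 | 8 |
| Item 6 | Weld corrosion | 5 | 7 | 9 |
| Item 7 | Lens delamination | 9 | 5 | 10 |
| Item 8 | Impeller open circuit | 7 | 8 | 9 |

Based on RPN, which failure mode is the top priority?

Item 8

RPN = Severity × Occurrence × Detection:
  Item 2: 10 × 3 × 4 = 120
  Item 3: 6 × 3 × 5 = 90
  Item 4: 7 × 10 × 5 = 350
  Item 5: 8 × 10 × 5 = 400
  Item 6: 9 × 7 × 5 = 315
  Item 7: 10 × 5 × 9 = 450
  Item 8: 9 × 8 × 7 = 504
Highest RPN is 504 → Item 8.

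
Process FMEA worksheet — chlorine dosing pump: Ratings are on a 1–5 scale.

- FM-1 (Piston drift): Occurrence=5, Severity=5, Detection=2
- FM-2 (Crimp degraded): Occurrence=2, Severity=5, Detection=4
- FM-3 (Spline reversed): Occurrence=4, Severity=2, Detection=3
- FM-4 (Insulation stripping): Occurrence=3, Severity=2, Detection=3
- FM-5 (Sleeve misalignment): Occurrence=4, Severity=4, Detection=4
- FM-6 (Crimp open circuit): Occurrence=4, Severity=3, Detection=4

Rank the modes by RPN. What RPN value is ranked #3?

48

RPN = Severity × Occurrence × Detection:
  FM-1: 5 × 5 × 2 = 50
  FM-2: 5 × 2 × 4 = 40
  FM-3: 2 × 4 × 3 = 24
  FM-4: 2 × 3 × 3 = 18
  FM-5: 4 × 4 × 4 = 64
  FM-6: 3 × 4 × 4 = 48
Sorted descending: 64, 50, 48, 40, 24, 18.
The third-highest RPN is 48 (FM-6).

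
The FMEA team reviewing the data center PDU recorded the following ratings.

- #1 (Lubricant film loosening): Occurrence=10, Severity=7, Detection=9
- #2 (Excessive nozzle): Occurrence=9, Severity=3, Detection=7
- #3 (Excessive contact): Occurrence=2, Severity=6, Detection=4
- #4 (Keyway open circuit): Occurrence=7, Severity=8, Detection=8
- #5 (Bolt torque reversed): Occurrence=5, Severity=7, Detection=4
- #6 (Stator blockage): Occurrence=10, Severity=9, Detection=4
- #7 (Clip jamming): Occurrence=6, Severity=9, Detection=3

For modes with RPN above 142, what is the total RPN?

1789

RPN = Severity × Occurrence × Detection:
  #1: 7 × 10 × 9 = 630
  #2: 3 × 9 × 7 = 189
  #3: 6 × 2 × 4 = 48
  #4: 8 × 7 × 8 = 448
  #5: 7 × 5 × 4 = 140
  #6: 9 × 10 × 4 = 360
  #7: 9 × 6 × 3 = 162
RPN > 142: #1 (630), #2 (189), #4 (448), #6 (360), #7 (162).
Sum: 630 + 189 + 448 + 360 + 162 = 1789.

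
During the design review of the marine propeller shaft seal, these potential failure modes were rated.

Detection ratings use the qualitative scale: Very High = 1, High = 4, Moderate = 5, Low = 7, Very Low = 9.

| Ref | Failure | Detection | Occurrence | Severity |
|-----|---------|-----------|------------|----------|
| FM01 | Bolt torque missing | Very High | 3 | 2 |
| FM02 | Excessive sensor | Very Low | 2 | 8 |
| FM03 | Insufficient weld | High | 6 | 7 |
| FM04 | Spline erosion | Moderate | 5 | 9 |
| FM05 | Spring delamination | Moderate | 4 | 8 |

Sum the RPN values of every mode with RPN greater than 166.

393

RPN = Severity × Occurrence × Detection:
  FM01: 2 × 3 × 1 = 6
  FM02: 8 × 2 × 9 = 144
  FM03: 7 × 6 × 4 = 168
  FM04: 9 × 5 × 5 = 225
  FM05: 8 × 4 × 5 = 160
RPN > 166: FM03 (168), FM04 (225).
Sum: 168 + 225 = 393.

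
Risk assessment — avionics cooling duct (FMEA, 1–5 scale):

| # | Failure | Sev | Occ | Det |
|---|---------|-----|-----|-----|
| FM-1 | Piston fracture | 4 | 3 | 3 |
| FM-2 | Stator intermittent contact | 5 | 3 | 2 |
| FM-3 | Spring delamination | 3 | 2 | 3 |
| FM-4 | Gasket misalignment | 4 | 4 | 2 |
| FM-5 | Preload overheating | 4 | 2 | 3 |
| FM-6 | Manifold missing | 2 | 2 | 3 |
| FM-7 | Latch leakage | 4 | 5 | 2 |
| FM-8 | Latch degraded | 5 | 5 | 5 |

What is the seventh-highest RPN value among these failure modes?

18

RPN = Severity × Occurrence × Detection:
  FM-1: 4 × 3 × 3 = 36
  FM-2: 5 × 3 × 2 = 30
  FM-3: 3 × 2 × 3 = 18
  FM-4: 4 × 4 × 2 = 32
  FM-5: 4 × 2 × 3 = 24
  FM-6: 2 × 2 × 3 = 12
  FM-7: 4 × 5 × 2 = 40
  FM-8: 5 × 5 × 5 = 125
Sorted descending: 125, 40, 36, 32, 30, 24, 18, 12.
The seventh-highest RPN is 18 (FM-3).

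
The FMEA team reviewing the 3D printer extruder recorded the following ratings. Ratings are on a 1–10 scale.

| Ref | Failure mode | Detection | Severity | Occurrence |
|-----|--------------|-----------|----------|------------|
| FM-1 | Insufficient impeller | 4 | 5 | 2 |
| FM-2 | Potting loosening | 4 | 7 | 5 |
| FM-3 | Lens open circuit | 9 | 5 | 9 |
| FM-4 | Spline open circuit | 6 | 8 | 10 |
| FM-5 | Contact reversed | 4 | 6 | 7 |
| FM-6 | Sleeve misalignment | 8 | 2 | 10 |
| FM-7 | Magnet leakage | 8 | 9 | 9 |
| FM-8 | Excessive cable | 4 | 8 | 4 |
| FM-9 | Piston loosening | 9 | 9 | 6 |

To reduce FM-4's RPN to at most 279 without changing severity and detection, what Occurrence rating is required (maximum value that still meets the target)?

FM-4: S=8, O=10, D=6 → current RPN = 480.
Fixed product = 48. Need 48 × O ≤ 279, so O ≤ 279/48 = 5.81.
Maximum integer Occurrence rating = 5 (gives RPN 240; O=6 would give 288 > 279).

5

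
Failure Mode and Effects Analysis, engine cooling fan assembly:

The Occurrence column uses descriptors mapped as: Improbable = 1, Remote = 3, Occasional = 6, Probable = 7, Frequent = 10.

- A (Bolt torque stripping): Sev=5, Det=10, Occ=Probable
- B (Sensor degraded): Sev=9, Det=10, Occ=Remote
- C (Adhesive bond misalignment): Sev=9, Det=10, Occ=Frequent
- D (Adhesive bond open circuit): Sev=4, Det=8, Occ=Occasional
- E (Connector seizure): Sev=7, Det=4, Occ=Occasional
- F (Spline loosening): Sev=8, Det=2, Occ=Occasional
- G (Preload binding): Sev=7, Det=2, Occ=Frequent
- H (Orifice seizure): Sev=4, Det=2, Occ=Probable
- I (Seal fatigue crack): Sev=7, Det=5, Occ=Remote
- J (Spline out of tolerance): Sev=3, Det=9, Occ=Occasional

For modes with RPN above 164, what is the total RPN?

RPN = Severity × Occurrence × Detection:
  A: 5 × 7 × 10 = 350
  B: 9 × 3 × 10 = 270
  C: 9 × 10 × 10 = 900
  D: 4 × 6 × 8 = 192
  E: 7 × 6 × 4 = 168
  F: 8 × 6 × 2 = 96
  G: 7 × 10 × 2 = 140
  H: 4 × 7 × 2 = 56
  I: 7 × 3 × 5 = 105
  J: 3 × 6 × 9 = 162
RPN > 164: A (350), B (270), C (900), D (192), E (168).
Sum: 350 + 270 + 900 + 192 + 168 = 1880.

1880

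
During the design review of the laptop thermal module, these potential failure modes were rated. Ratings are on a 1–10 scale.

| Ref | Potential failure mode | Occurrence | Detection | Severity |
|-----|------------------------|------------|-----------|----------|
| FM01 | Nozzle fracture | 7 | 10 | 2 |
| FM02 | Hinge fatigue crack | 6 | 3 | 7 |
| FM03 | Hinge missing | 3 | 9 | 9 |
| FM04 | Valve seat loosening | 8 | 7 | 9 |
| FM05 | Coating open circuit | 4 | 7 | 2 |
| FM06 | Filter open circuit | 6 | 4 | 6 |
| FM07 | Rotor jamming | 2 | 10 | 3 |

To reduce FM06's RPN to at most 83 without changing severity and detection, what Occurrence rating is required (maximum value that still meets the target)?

FM06: S=6, O=6, D=4 → current RPN = 144.
Fixed product = 24. Need 24 × O ≤ 83, so O ≤ 83/24 = 3.46.
Maximum integer Occurrence rating = 3 (gives RPN 72; O=4 would give 96 > 83).

3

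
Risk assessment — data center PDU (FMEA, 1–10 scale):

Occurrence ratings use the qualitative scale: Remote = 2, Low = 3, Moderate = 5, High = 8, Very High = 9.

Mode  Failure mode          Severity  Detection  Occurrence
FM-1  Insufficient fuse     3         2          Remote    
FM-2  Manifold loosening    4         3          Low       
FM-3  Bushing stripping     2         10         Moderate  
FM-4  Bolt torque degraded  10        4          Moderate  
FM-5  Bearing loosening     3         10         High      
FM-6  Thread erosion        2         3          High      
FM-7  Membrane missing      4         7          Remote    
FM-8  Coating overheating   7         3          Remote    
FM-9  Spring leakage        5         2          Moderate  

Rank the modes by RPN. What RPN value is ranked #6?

48

RPN = Severity × Occurrence × Detection:
  FM-1: 3 × 2 × 2 = 12
  FM-2: 4 × 3 × 3 = 36
  FM-3: 2 × 5 × 10 = 100
  FM-4: 10 × 5 × 4 = 200
  FM-5: 3 × 8 × 10 = 240
  FM-6: 2 × 8 × 3 = 48
  FM-7: 4 × 2 × 7 = 56
  FM-8: 7 × 2 × 3 = 42
  FM-9: 5 × 5 × 2 = 50
Sorted descending: 240, 200, 100, 56, 50, 48, 42, 36, 12.
The sixth-highest RPN is 48 (FM-6).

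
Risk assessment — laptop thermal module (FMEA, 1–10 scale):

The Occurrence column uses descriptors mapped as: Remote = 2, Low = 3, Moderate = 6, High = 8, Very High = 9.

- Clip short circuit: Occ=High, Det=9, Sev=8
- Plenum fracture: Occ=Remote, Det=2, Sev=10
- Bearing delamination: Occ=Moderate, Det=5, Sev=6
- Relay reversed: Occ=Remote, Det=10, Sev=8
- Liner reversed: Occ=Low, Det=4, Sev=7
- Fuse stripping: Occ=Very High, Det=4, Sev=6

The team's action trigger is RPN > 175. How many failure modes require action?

3

RPN = Severity × Occurrence × Detection:
  Clip short circuit: 8 × 8 × 9 = 576
  Plenum fracture: 10 × 2 × 2 = 40
  Bearing delamination: 6 × 6 × 5 = 180
  Relay reversed: 8 × 2 × 10 = 160
  Liner reversed: 7 × 3 × 4 = 84
  Fuse stripping: 6 × 9 × 4 = 216
Modes with RPN > 175: Clip short circuit (576), Bearing delamination (180), Fuse stripping (216) → 3.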